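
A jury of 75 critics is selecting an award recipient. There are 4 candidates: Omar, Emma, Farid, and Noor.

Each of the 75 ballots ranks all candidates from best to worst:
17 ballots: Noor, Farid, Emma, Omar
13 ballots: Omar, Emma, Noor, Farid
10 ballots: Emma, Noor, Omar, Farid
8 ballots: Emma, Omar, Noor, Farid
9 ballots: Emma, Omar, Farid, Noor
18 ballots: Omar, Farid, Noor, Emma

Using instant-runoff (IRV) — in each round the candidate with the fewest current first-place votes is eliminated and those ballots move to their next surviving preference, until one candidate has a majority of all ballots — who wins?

Emma

Round 1: Omar 31, Emma 27, Farid 0, Noor 17. Farid eliminated.
Round 2: Omar 31, Emma 27, Noor 17. Noor eliminated.
Round 3: Omar 31, Emma 44. Emma has a majority (≥38).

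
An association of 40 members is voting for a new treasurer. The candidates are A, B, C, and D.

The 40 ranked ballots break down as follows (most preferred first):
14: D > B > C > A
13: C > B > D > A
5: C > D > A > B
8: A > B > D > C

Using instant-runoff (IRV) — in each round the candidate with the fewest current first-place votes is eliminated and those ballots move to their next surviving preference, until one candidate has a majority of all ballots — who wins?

D

Round 1: A 8, B 0, C 18, D 14. B eliminated.
Round 2: A 8, C 18, D 14. A eliminated.
Round 3: C 18, D 22. D has a majority (≥21).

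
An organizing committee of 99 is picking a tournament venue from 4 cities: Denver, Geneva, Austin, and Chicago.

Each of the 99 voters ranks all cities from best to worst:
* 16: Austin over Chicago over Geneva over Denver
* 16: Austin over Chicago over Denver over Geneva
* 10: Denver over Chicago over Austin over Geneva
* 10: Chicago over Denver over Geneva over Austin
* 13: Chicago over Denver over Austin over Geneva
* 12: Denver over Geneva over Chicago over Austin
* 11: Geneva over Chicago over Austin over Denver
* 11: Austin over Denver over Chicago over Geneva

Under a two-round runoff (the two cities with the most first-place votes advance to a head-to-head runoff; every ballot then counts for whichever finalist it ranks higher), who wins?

Round 1 first-place votes: Denver 22, Geneva 11, Austin 43, Chicago 23. Austin and Chicago advance.
Runoff: Austin is ranked above Chicago on 43 ballots, Chicago above Austin on 56.

Chicago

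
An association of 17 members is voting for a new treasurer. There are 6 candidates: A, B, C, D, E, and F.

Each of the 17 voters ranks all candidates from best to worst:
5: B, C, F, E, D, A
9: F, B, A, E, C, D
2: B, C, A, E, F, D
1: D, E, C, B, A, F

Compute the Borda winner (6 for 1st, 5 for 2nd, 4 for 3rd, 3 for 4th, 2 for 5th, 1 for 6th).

B

A: 5×1 + 9×4 + 2×4 + 1×2 = 51
B: 5×6 + 9×5 + 2×6 + 1×3 = 90
C: 5×5 + 9×2 + 2×5 + 1×4 = 57
D: 5×2 + 9×1 + 2×1 + 1×6 = 27
E: 5×3 + 9×3 + 2×3 + 1×5 = 53
F: 5×4 + 9×6 + 2×2 + 1×1 = 79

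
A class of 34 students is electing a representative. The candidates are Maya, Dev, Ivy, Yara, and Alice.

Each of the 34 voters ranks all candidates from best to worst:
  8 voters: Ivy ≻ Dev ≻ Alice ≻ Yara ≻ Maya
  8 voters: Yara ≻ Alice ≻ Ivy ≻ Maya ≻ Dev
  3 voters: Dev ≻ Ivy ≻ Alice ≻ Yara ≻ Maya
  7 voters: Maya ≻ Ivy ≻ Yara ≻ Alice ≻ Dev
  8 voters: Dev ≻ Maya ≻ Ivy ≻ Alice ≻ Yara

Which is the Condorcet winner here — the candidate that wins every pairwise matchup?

Ivy vs Maya: 19–15
Ivy vs Dev: 23–11
Ivy vs Yara: 26–8
Ivy vs Alice: 26–8
Ivy beats every other candidate.

Ivy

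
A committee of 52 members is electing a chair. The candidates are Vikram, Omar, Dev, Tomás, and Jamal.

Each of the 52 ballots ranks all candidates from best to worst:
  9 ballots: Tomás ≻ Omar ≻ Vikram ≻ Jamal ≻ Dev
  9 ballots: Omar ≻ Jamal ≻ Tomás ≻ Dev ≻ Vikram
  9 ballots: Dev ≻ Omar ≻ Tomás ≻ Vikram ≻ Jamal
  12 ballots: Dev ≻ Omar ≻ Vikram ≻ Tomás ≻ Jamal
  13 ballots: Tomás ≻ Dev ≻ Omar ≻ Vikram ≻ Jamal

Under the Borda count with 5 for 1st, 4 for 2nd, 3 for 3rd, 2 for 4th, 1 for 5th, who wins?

Vikram: 9×3 + 9×1 + 9×2 + 12×3 + 13×2 = 116
Omar: 9×4 + 9×5 + 9×4 + 12×4 + 13×3 = 204
Dev: 9×1 + 9×2 + 9×5 + 12×5 + 13×4 = 184
Tomás: 9×5 + 9×3 + 9×3 + 12×2 + 13×5 = 188
Jamal: 9×2 + 9×4 + 9×1 + 12×1 + 13×1 = 88

Omar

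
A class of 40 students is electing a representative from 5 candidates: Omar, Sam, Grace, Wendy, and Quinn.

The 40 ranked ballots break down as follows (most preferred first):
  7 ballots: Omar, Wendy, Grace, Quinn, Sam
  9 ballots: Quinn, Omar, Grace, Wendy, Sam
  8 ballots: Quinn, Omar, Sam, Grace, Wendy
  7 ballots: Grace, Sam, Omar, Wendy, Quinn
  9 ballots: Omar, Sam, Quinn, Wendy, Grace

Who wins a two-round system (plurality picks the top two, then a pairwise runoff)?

Omar

Round 1 first-place votes: Omar 16, Sam 0, Grace 7, Wendy 0, Quinn 17. Quinn and Omar advance.
Runoff: Quinn is ranked above Omar on 17 ballots, Omar above Quinn on 23.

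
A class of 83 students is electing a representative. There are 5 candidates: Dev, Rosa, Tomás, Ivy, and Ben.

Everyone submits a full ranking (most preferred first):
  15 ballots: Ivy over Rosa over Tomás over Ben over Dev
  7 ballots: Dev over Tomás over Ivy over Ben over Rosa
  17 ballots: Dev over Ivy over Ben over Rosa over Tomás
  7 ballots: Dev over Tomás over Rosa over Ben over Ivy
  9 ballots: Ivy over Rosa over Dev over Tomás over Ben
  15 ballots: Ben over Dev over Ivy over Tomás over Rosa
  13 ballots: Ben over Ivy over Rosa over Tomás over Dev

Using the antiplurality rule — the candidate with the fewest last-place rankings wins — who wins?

Last-place votes: Dev 28, Rosa 22, Tomás 17, Ivy 7, Ben 9.

Ivy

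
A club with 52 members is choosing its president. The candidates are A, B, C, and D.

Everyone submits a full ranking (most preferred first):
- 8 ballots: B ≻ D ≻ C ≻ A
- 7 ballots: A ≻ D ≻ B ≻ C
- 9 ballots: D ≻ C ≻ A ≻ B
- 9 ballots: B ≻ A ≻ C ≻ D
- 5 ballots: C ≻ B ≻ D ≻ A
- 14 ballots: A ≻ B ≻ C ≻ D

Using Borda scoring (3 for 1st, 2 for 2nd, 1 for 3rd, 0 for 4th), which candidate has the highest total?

A: 8×0 + 7×3 + 9×1 + 9×2 + 5×0 + 14×3 = 90
B: 8×3 + 7×1 + 9×0 + 9×3 + 5×2 + 14×2 = 96
C: 8×1 + 7×0 + 9×2 + 9×1 + 5×3 + 14×1 = 64
D: 8×2 + 7×2 + 9×3 + 9×0 + 5×1 + 14×0 = 62

B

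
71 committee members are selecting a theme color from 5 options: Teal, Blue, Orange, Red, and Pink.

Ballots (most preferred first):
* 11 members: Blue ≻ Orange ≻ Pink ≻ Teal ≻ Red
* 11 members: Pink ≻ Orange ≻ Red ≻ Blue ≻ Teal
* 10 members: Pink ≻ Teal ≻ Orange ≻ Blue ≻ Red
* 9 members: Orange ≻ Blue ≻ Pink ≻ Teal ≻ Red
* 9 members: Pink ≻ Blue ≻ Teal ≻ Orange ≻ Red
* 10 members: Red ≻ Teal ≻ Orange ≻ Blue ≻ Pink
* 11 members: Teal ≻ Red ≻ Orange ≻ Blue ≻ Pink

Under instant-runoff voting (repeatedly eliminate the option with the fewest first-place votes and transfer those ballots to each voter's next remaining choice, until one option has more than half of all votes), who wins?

Pink

Round 1: Teal 11, Blue 11, Orange 9, Red 10, Pink 30. Orange eliminated.
Round 2: Teal 11, Blue 20, Red 10, Pink 30. Red eliminated.
Round 3: Teal 21, Blue 20, Pink 30. Blue eliminated.
Round 4: Teal 21, Pink 50. Pink has a majority (≥36).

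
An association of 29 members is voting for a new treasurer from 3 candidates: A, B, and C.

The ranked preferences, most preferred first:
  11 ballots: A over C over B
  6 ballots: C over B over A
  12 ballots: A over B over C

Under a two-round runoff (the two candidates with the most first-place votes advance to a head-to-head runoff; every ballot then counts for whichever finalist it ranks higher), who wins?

Round 1 first-place votes: A 23, B 0, C 6. A and C advance.
Runoff: A is ranked above C on 23 ballots, C above A on 6.

A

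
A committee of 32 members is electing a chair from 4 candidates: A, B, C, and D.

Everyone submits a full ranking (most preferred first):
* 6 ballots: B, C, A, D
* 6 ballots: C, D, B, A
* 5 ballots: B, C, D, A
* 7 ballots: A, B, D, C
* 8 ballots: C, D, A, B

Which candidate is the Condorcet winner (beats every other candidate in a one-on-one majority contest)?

B

B vs A: 17–15
B vs C: 18–14
B vs D: 18–14
B beats every other candidate.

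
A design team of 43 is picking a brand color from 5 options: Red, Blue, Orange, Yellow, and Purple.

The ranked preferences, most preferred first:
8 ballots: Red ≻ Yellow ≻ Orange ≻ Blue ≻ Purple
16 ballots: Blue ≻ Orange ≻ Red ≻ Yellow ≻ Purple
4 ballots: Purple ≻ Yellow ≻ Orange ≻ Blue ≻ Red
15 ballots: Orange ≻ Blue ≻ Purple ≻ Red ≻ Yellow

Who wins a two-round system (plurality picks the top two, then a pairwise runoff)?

Orange

Round 1 first-place votes: Red 8, Blue 16, Orange 15, Yellow 0, Purple 4. Blue and Orange advance.
Runoff: Blue is ranked above Orange on 16 ballots, Orange above Blue on 27.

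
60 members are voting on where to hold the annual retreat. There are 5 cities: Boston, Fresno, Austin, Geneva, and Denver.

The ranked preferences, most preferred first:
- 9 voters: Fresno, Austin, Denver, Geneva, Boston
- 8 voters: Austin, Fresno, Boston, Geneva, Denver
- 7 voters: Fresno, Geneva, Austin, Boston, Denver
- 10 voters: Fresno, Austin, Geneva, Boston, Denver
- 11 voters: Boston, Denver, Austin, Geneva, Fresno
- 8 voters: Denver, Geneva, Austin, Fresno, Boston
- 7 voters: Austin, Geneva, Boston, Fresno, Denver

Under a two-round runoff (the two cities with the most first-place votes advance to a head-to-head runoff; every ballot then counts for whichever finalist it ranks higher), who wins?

Austin

Round 1 first-place votes: Boston 11, Fresno 26, Austin 15, Geneva 0, Denver 8. Fresno and Austin advance.
Runoff: Fresno is ranked above Austin on 26 ballots, Austin above Fresno on 34.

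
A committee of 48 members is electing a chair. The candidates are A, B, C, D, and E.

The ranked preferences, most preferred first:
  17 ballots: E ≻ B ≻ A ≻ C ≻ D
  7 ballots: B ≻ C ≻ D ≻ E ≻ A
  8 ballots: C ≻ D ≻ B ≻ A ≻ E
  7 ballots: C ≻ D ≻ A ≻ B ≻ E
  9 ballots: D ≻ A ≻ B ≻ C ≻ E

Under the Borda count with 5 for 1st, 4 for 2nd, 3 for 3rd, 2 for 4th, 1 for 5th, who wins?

B

A: 17×3 + 7×1 + 8×2 + 7×3 + 9×4 = 131
B: 17×4 + 7×5 + 8×3 + 7×2 + 9×3 = 168
C: 17×2 + 7×4 + 8×5 + 7×5 + 9×2 = 155
D: 17×1 + 7×3 + 8×4 + 7×4 + 9×5 = 143
E: 17×5 + 7×2 + 8×1 + 7×1 + 9×1 = 123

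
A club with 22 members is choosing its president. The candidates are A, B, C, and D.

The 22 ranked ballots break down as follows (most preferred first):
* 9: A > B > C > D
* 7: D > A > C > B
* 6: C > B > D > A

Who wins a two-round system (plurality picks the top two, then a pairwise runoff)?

D

Round 1 first-place votes: A 9, B 0, C 6, D 7. A and D advance.
Runoff: A is ranked above D on 9 ballots, D above A on 13.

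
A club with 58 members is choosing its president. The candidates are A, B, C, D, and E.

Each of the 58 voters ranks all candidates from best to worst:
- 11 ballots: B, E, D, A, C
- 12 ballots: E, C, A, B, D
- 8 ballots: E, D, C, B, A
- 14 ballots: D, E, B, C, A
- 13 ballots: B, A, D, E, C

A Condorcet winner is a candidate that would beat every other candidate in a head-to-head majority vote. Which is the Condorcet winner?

E vs A: 45–13
E vs B: 34–24
E vs C: 58–0
E vs D: 31–27
E beats every other candidate.

E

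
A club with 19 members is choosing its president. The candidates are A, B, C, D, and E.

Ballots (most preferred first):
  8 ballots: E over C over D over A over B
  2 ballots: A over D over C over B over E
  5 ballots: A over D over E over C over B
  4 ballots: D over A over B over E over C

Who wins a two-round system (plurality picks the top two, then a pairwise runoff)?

A

Round 1 first-place votes: A 7, B 0, C 0, D 4, E 8. E and A advance.
Runoff: E is ranked above A on 8 ballots, A above E on 11.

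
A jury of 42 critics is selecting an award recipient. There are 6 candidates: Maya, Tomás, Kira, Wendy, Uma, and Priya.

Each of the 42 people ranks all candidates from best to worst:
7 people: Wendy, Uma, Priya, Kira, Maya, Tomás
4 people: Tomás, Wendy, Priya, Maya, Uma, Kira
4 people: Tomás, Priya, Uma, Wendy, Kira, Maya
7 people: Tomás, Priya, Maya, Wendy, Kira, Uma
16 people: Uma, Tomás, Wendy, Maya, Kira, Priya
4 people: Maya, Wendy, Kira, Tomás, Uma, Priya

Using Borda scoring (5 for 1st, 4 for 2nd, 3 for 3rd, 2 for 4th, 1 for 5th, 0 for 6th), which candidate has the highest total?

Tomás

Maya: 7×1 + 4×2 + 4×0 + 7×3 + 16×2 + 4×5 = 88
Tomás: 7×0 + 4×5 + 4×5 + 7×5 + 16×4 + 4×2 = 147
Kira: 7×2 + 4×0 + 4×1 + 7×1 + 16×1 + 4×3 = 53
Wendy: 7×5 + 4×4 + 4×2 + 7×2 + 16×3 + 4×4 = 137
Uma: 7×4 + 4×1 + 4×3 + 7×0 + 16×5 + 4×1 = 128
Priya: 7×3 + 4×3 + 4×4 + 7×4 + 16×0 + 4×0 = 77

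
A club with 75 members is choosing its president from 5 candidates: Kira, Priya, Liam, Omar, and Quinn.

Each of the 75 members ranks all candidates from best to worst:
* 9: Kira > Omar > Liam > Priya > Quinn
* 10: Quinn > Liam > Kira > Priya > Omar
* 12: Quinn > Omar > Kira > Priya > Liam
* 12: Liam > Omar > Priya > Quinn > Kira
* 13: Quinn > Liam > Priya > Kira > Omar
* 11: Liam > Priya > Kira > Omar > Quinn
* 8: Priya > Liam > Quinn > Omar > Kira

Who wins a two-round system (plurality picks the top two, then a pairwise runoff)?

Liam

Round 1 first-place votes: Kira 9, Priya 8, Liam 23, Omar 0, Quinn 35. Quinn and Liam advance.
Runoff: Quinn is ranked above Liam on 35 ballots, Liam above Quinn on 40.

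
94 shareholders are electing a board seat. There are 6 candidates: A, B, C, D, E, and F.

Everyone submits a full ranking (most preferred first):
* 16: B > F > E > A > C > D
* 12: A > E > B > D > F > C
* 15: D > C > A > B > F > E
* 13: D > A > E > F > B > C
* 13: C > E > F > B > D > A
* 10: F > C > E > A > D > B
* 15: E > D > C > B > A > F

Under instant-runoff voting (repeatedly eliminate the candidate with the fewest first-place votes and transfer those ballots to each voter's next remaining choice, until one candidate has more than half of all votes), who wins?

E

Round 1: A 12, B 16, C 13, D 28, E 15, F 10. F eliminated.
Round 2: A 12, B 16, C 23, D 28, E 15. A eliminated.
Round 3: B 16, C 23, D 28, E 27. B eliminated.
Round 4: C 23, D 28, E 43. C eliminated.
Round 5: D 28, E 66. E has a majority (≥48).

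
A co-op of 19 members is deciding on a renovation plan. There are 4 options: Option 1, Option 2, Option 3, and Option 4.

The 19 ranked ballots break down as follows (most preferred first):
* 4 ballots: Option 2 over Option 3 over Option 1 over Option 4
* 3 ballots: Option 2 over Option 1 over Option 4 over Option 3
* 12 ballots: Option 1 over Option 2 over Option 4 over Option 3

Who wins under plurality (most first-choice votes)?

Option 1

First-place votes: Option 1 12, Option 2 7, Option 3 0, Option 4 0.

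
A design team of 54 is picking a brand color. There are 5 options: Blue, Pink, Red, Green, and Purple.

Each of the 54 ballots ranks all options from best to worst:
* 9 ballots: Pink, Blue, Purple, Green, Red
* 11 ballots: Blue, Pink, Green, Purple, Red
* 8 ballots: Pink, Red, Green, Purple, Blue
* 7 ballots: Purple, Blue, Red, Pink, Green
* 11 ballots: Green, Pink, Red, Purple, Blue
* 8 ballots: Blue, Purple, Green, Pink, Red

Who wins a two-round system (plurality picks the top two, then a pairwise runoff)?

Pink

Round 1 first-place votes: Blue 19, Pink 17, Red 0, Green 11, Purple 7. Blue and Pink advance.
Runoff: Blue is ranked above Pink on 26 ballots, Pink above Blue on 28.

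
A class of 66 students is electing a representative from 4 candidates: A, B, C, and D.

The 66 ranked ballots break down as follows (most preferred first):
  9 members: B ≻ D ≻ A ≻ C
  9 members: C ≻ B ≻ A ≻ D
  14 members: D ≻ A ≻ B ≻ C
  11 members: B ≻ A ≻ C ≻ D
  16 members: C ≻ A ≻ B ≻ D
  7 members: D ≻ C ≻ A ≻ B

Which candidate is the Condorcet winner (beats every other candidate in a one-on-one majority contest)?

A

A vs B: 37–29
A vs C: 34–32
A vs D: 36–30
A beats every other candidate.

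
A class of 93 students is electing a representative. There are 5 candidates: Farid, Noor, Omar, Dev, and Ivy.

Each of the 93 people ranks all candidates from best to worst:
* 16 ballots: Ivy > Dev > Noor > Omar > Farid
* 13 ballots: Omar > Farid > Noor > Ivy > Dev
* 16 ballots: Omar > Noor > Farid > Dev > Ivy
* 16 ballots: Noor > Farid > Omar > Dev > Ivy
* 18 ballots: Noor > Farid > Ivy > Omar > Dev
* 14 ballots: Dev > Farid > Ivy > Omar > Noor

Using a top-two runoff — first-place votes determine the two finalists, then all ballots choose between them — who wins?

Noor

Round 1 first-place votes: Farid 0, Noor 34, Omar 29, Dev 14, Ivy 16. Noor and Omar advance.
Runoff: Noor is ranked above Omar on 50 ballots, Omar above Noor on 43.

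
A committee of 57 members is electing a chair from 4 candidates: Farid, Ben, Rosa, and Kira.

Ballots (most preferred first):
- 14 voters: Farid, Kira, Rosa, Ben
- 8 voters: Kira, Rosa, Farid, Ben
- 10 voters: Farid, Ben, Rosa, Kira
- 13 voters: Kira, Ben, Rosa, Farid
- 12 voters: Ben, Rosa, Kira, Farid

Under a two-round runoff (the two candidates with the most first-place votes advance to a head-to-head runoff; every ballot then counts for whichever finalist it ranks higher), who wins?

Kira

Round 1 first-place votes: Farid 24, Ben 12, Rosa 0, Kira 21. Farid and Kira advance.
Runoff: Farid is ranked above Kira on 24 ballots, Kira above Farid on 33.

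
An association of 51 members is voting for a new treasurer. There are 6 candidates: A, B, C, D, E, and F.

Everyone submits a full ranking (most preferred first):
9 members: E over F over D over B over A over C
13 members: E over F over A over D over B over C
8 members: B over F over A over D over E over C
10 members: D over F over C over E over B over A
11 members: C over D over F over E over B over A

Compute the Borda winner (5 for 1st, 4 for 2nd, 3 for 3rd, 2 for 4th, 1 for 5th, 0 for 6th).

F

A: 9×1 + 13×3 + 8×3 + 10×0 + 11×0 = 72
B: 9×2 + 13×1 + 8×5 + 10×1 + 11×1 = 92
C: 9×0 + 13×0 + 8×0 + 10×3 + 11×5 = 85
D: 9×3 + 13×2 + 8×2 + 10×5 + 11×4 = 163
E: 9×5 + 13×5 + 8×1 + 10×2 + 11×2 = 160
F: 9×4 + 13×4 + 8×4 + 10×4 + 11×3 = 193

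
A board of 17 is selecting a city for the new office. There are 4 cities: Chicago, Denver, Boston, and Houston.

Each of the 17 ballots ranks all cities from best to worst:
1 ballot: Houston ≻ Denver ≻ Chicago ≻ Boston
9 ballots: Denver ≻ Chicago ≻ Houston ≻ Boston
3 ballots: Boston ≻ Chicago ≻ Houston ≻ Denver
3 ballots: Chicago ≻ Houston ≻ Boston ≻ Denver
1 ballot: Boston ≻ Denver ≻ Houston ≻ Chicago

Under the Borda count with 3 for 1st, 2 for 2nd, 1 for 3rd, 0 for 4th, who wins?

Chicago

Chicago: 1×1 + 9×2 + 3×2 + 3×3 + 1×0 = 34
Denver: 1×2 + 9×3 + 3×0 + 3×0 + 1×2 = 31
Boston: 1×0 + 9×0 + 3×3 + 3×1 + 1×3 = 15
Houston: 1×3 + 9×1 + 3×1 + 3×2 + 1×1 = 22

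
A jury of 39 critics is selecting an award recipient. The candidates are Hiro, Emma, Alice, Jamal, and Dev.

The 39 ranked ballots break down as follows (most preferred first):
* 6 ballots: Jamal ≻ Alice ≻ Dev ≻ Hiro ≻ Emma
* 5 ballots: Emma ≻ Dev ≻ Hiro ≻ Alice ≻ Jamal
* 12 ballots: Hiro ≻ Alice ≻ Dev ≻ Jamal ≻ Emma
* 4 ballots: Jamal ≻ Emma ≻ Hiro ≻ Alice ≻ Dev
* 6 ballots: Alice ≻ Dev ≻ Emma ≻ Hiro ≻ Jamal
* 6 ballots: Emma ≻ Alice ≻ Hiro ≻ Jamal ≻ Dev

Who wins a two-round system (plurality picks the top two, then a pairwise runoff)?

Emma

Round 1 first-place votes: Hiro 12, Emma 11, Alice 6, Jamal 10, Dev 0. Hiro and Emma advance.
Runoff: Hiro is ranked above Emma on 18 ballots, Emma above Hiro on 21.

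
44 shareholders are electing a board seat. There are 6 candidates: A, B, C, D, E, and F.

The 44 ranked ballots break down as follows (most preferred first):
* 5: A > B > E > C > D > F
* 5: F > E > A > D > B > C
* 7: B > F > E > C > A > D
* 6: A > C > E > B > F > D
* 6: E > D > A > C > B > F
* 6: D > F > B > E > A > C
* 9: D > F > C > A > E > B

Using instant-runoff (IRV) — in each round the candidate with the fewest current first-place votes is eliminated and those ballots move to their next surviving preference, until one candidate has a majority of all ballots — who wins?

E

Round 1: A 11, B 7, C 0, D 15, E 6, F 5. C eliminated.
Round 2: A 11, B 7, D 15, E 6, F 5. F eliminated.
Round 3: A 11, B 7, D 15, E 11. B eliminated.
Round 4: A 11, D 15, E 18. A eliminated.
Round 5: D 15, E 29. E has a majority (≥23).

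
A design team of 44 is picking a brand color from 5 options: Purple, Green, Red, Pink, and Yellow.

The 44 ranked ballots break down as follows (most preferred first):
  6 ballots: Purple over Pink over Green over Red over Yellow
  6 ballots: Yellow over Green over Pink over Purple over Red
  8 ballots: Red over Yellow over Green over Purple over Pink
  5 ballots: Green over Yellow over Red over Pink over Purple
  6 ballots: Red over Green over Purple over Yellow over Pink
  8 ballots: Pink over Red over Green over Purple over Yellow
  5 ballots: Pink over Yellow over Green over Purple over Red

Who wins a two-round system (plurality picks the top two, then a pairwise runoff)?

Round 1 first-place votes: Purple 6, Green 5, Red 14, Pink 13, Yellow 6. Red and Pink advance.
Runoff: Red is ranked above Pink on 19 ballots, Pink above Red on 25.

Pink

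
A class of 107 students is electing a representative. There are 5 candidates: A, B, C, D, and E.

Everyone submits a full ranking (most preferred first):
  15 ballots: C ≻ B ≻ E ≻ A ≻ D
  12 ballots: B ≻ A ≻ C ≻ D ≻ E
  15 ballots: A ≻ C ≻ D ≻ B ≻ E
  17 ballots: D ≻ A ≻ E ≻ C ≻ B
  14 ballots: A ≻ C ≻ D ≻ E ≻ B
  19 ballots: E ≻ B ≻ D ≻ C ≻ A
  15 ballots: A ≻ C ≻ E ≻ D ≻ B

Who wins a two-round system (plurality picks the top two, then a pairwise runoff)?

A

Round 1 first-place votes: A 44, B 12, C 15, D 17, E 19. A and E advance.
Runoff: A is ranked above E on 73 ballots, E above A on 34.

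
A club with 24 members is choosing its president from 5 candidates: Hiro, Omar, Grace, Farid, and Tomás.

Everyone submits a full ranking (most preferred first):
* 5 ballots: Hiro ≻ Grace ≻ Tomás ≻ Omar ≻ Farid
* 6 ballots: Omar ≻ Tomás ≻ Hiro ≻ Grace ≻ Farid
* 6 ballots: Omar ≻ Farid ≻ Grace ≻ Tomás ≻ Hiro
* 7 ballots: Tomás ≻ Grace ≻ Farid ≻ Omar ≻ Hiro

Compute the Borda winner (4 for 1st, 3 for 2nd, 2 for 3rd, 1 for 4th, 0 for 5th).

Hiro: 5×4 + 6×2 + 6×0 + 7×0 = 32
Omar: 5×1 + 6×4 + 6×4 + 7×1 = 60
Grace: 5×3 + 6×1 + 6×2 + 7×3 = 54
Farid: 5×0 + 6×0 + 6×3 + 7×2 = 32
Tomás: 5×2 + 6×3 + 6×1 + 7×4 = 62

Tomás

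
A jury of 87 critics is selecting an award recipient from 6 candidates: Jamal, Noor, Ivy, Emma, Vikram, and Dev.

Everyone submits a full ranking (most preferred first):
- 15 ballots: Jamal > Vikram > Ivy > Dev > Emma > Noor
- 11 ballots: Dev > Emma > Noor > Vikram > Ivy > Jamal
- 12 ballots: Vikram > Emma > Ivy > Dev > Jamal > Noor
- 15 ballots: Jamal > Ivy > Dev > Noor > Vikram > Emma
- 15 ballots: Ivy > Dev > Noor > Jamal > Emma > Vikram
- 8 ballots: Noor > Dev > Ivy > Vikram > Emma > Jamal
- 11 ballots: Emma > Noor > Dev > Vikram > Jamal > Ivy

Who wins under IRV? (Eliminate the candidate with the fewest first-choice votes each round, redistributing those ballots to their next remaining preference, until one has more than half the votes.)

Dev

Round 1: Jamal 30, Noor 8, Ivy 15, Emma 11, Vikram 12, Dev 11. Noor eliminated.
Round 2: Jamal 30, Ivy 15, Emma 11, Vikram 12, Dev 19. Emma eliminated.
Round 3: Jamal 30, Ivy 15, Vikram 12, Dev 30. Vikram eliminated.
Round 4: Jamal 30, Ivy 27, Dev 30. Ivy eliminated.
Round 5: Jamal 30, Dev 57. Dev has a majority (≥44).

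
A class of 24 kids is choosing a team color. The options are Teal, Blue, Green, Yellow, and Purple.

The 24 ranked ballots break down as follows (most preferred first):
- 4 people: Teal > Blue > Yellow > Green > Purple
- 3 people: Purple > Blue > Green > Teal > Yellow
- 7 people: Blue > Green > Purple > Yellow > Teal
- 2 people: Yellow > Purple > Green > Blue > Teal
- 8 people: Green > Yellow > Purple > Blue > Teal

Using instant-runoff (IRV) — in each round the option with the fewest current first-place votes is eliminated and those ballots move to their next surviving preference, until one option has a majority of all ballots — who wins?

Round 1: Teal 4, Blue 7, Green 8, Yellow 2, Purple 3. Yellow eliminated.
Round 2: Teal 4, Blue 7, Green 8, Purple 5. Teal eliminated.
Round 3: Blue 11, Green 8, Purple 5. Purple eliminated.
Round 4: Blue 14, Green 10. Blue has a majority (≥13).

Blue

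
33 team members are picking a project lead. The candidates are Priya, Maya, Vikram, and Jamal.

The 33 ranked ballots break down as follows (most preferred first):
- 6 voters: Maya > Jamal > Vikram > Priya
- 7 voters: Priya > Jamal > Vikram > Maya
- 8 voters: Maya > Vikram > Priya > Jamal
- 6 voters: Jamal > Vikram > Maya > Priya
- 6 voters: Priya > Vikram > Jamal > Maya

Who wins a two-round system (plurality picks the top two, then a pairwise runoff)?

Maya

Round 1 first-place votes: Priya 13, Maya 14, Vikram 0, Jamal 6. Maya and Priya advance.
Runoff: Maya is ranked above Priya on 20 ballots, Priya above Maya on 13.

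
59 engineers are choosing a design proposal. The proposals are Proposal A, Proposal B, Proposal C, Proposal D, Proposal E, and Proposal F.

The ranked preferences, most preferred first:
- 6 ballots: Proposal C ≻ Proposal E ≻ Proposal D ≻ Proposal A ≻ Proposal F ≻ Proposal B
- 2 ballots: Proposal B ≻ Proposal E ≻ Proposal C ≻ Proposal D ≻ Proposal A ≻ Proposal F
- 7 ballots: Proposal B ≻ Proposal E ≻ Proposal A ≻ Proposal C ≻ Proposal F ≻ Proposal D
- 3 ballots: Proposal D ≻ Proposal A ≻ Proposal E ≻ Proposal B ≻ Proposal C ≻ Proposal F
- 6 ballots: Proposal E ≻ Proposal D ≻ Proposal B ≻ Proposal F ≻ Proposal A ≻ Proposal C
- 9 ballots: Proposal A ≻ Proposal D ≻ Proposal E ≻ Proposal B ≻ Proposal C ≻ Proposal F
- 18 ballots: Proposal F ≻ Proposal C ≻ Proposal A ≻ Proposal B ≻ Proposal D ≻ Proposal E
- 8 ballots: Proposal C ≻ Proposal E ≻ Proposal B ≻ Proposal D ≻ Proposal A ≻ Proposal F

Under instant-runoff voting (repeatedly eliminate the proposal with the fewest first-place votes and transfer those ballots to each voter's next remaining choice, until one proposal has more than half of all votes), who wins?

Proposal B

Round 1: Proposal A 9, Proposal B 9, Proposal C 14, Proposal D 3, Proposal E 6, Proposal F 18. Proposal D eliminated.
Round 2: Proposal A 12, Proposal B 9, Proposal C 14, Proposal E 6, Proposal F 18. Proposal E eliminated.
Round 3: Proposal A 12, Proposal B 15, Proposal C 14, Proposal F 18. Proposal A eliminated.
Round 4: Proposal B 27, Proposal C 14, Proposal F 18. Proposal C eliminated.
Round 5: Proposal B 35, Proposal F 24. Proposal B has a majority (≥30).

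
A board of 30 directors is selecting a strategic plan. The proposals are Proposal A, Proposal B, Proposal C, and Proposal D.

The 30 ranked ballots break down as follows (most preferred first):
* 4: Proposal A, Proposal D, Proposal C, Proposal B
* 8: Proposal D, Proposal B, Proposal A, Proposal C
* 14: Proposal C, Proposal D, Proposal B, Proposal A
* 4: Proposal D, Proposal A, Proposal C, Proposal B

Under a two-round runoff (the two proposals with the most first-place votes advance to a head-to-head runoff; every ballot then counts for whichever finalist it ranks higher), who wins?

Proposal D

Round 1 first-place votes: Proposal A 4, Proposal B 0, Proposal C 14, Proposal D 12. Proposal C and Proposal D advance.
Runoff: Proposal C is ranked above Proposal D on 14 ballots, Proposal D above Proposal C on 16.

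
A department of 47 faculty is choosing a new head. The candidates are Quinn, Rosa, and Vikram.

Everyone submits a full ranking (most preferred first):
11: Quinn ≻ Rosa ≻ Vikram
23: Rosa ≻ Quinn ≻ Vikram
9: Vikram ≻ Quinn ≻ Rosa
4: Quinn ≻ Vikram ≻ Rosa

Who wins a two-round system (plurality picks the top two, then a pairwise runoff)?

Round 1 first-place votes: Quinn 15, Rosa 23, Vikram 9. Rosa and Quinn advance.
Runoff: Rosa is ranked above Quinn on 23 ballots, Quinn above Rosa on 24.

Quinn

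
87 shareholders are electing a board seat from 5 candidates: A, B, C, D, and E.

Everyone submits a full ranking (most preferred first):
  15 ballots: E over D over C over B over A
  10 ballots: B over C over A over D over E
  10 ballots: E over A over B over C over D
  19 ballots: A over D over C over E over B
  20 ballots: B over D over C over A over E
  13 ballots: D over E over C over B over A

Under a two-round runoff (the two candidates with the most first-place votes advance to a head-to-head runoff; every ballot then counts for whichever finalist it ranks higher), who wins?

E

Round 1 first-place votes: A 19, B 30, C 0, D 13, E 25. B and E advance.
Runoff: B is ranked above E on 30 ballots, E above B on 57.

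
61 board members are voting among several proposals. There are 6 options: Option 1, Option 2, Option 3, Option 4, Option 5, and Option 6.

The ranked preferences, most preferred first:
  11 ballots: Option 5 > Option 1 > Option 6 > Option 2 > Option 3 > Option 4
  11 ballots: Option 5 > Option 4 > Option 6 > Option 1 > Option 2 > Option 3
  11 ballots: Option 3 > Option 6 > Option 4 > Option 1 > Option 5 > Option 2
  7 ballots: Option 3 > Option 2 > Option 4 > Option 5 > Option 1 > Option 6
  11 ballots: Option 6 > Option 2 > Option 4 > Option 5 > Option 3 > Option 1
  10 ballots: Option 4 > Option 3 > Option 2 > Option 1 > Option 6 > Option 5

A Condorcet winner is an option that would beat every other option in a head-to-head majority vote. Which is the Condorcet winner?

Option 6

Option 6 vs Option 1: 33–28
Option 6 vs Option 2: 44–17
Option 6 vs Option 3: 33–28
Option 6 vs Option 4: 33–28
Option 6 vs Option 5: 32–29
Option 6 beats every other option.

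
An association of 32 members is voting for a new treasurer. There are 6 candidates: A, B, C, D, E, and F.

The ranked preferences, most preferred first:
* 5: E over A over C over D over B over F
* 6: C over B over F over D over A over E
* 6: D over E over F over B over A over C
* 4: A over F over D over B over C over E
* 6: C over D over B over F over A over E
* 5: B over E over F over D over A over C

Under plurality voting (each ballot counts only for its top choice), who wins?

First-place votes: A 4, B 5, C 12, D 6, E 5, F 0.

C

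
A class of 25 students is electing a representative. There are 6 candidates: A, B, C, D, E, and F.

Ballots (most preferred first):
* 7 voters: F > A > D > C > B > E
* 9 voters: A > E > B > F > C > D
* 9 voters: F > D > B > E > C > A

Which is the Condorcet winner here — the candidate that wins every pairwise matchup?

F vs A: 16–9
F vs B: 16–9
F vs C: 25–0
F vs D: 25–0
F vs E: 16–9
F beats every other candidate.

F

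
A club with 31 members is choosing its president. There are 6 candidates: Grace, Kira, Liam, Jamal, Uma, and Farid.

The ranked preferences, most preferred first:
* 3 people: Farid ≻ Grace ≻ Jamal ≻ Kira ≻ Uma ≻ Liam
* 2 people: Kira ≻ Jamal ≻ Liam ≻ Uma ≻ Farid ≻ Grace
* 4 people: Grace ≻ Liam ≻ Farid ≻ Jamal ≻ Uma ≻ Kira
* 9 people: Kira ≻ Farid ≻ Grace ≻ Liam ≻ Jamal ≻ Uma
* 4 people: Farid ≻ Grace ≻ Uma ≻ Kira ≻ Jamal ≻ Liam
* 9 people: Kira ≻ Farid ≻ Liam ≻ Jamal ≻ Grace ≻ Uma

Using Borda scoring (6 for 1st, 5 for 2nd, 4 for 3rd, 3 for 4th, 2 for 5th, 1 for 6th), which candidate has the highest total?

Grace: 3×5 + 2×1 + 4×6 + 9×4 + 4×5 + 9×2 = 115
Kira: 3×3 + 2×6 + 4×1 + 9×6 + 4×3 + 9×6 = 145
Liam: 3×1 + 2×4 + 4×5 + 9×3 + 4×1 + 9×4 = 98
Jamal: 3×4 + 2×5 + 4×3 + 9×2 + 4×2 + 9×3 = 87
Uma: 3×2 + 2×3 + 4×2 + 9×1 + 4×4 + 9×1 = 54
Farid: 3×6 + 2×2 + 4×4 + 9×5 + 4×6 + 9×5 = 152

Farid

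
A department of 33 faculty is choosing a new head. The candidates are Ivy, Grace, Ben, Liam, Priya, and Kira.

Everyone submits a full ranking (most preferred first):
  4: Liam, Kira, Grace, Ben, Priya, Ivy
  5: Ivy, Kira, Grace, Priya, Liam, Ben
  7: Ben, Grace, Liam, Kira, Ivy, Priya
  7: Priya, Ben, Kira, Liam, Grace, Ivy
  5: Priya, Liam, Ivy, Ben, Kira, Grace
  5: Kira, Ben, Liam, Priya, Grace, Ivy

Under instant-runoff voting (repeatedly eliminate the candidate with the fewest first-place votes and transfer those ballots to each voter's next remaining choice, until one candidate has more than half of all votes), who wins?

Round 1: Ivy 5, Grace 0, Ben 7, Liam 4, Priya 12, Kira 5. Grace eliminated.
Round 2: Ivy 5, Ben 7, Liam 4, Priya 12, Kira 5. Liam eliminated.
Round 3: Ivy 5, Ben 7, Priya 12, Kira 9. Ivy eliminated.
Round 4: Ben 7, Priya 12, Kira 14. Ben eliminated.
Round 5: Priya 12, Kira 21. Kira has a majority (≥17).

Kira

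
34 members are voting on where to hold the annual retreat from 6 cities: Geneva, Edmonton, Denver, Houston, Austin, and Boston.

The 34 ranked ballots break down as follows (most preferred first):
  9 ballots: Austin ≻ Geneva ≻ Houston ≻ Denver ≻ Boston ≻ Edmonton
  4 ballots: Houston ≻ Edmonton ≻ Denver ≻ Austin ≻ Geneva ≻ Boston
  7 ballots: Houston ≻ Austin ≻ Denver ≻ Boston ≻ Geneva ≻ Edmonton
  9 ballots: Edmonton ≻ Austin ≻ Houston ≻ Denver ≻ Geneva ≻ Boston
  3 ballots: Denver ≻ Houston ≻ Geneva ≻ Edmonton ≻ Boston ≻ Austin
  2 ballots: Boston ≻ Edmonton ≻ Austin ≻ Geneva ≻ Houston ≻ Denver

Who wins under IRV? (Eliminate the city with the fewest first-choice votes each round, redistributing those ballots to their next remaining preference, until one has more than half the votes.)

Houston

Round 1: Geneva 0, Edmonton 9, Denver 3, Houston 11, Austin 9, Boston 2. Geneva eliminated.
Round 2: Edmonton 9, Denver 3, Houston 11, Austin 9, Boston 2. Boston eliminated.
Round 3: Edmonton 11, Denver 3, Houston 11, Austin 9. Denver eliminated.
Round 4: Edmonton 11, Houston 14, Austin 9. Austin eliminated.
Round 5: Edmonton 11, Houston 23. Houston has a majority (≥18).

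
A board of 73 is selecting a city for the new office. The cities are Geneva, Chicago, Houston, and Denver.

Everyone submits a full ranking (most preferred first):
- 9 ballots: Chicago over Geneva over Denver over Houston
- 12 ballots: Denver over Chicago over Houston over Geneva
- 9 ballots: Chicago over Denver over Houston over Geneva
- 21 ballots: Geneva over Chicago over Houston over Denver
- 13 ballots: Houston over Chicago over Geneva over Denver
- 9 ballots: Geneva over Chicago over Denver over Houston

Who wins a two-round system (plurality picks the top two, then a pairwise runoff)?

Round 1 first-place votes: Geneva 30, Chicago 18, Houston 13, Denver 12. Geneva and Chicago advance.
Runoff: Geneva is ranked above Chicago on 30 ballots, Chicago above Geneva on 43.

Chicago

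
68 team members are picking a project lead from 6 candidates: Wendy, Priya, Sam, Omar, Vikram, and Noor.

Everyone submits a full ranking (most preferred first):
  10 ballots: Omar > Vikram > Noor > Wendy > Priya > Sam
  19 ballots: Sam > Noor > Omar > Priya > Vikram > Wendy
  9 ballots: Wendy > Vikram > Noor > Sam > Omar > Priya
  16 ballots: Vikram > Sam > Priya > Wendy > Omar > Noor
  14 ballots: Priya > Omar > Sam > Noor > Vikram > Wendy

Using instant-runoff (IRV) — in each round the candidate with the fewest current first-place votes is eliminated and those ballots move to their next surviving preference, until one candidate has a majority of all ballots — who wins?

Vikram

Round 1: Wendy 9, Priya 14, Sam 19, Omar 10, Vikram 16, Noor 0. Noor eliminated.
Round 2: Wendy 9, Priya 14, Sam 19, Omar 10, Vikram 16. Wendy eliminated.
Round 3: Priya 14, Sam 19, Omar 10, Vikram 25. Omar eliminated.
Round 4: Priya 14, Sam 19, Vikram 35. Vikram has a majority (≥35).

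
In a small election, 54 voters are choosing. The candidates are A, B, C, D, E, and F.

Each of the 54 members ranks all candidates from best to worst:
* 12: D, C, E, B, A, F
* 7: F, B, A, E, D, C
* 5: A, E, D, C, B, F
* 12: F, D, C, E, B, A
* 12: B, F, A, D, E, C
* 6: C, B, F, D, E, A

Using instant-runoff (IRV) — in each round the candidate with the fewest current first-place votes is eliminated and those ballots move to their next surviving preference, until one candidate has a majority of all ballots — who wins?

B

Round 1: A 5, B 12, C 6, D 12, E 0, F 19. E eliminated.
Round 2: A 5, B 12, C 6, D 12, F 19. A eliminated.
Round 3: B 12, C 6, D 17, F 19. C eliminated.
Round 4: B 18, D 17, F 19. D eliminated.
Round 5: B 35, F 19. B has a majority (≥28).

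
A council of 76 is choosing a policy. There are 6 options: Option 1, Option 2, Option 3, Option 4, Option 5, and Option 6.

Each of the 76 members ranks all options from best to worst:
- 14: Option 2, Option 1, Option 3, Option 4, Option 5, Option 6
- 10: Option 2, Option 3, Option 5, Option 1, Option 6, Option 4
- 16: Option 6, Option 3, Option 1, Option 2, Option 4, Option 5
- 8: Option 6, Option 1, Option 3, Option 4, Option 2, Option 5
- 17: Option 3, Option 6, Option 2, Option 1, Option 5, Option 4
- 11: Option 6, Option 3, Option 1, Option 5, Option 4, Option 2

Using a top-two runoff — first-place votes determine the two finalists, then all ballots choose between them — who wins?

Round 1 first-place votes: Option 1 0, Option 2 24, Option 3 17, Option 4 0, Option 5 0, Option 6 35. Option 6 and Option 2 advance.
Runoff: Option 6 is ranked above Option 2 on 52 ballots, Option 2 above Option 6 on 24.

Option 6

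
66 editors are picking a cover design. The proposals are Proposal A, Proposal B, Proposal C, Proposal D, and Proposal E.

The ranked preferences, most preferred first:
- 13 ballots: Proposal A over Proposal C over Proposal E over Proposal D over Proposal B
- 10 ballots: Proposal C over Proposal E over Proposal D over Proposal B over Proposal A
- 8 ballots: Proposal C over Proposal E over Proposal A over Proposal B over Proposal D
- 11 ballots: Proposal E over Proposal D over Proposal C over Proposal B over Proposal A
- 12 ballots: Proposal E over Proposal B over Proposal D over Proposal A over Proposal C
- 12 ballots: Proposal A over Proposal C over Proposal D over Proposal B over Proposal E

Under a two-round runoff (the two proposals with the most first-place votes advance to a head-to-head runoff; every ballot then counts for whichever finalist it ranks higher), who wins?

Proposal E

Round 1 first-place votes: Proposal A 25, Proposal B 0, Proposal C 18, Proposal D 0, Proposal E 23. Proposal A and Proposal E advance.
Runoff: Proposal A is ranked above Proposal E on 25 ballots, Proposal E above Proposal A on 41.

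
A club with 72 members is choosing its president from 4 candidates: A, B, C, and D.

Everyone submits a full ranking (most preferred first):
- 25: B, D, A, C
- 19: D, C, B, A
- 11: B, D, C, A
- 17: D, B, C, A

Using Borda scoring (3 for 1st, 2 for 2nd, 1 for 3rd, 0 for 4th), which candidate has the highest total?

D

A: 25×1 + 19×0 + 11×0 + 17×0 = 25
B: 25×3 + 19×1 + 11×3 + 17×2 = 161
C: 25×0 + 19×2 + 11×1 + 17×1 = 66
D: 25×2 + 19×3 + 11×2 + 17×3 = 180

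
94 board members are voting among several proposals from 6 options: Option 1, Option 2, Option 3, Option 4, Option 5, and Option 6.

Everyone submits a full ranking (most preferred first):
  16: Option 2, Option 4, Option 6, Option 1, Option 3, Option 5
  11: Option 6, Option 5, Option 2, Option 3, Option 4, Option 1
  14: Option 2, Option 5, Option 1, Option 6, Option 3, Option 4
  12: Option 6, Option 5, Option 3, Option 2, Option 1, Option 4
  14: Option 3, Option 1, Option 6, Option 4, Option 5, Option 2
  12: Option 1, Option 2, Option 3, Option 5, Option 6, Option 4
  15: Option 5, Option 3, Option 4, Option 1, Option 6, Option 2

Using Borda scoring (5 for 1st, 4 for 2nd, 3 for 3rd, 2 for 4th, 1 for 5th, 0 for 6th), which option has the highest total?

Option 5

Option 1: 16×2 + 11×0 + 14×3 + 12×1 + 14×4 + 12×5 + 15×2 = 232
Option 2: 16×5 + 11×3 + 14×5 + 12×2 + 14×0 + 12×4 + 15×0 = 255
Option 3: 16×1 + 11×2 + 14×1 + 12×3 + 14×5 + 12×3 + 15×4 = 254
Option 4: 16×4 + 11×1 + 14×0 + 12×0 + 14×2 + 12×0 + 15×3 = 148
Option 5: 16×0 + 11×4 + 14×4 + 12×4 + 14×1 + 12×2 + 15×5 = 261
Option 6: 16×3 + 11×5 + 14×2 + 12×5 + 14×3 + 12×1 + 15×1 = 260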